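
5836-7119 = -1283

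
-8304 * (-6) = 49824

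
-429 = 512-941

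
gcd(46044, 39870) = 18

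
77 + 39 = 116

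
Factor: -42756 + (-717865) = -1*760621^1 = -760621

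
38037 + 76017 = 114054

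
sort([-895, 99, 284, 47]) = [-895, 47, 99, 284]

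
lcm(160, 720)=1440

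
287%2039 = 287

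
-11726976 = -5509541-6217435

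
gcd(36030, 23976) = 6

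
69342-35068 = 34274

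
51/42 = 1 + 3/14 ≈ 1.21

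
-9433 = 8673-18106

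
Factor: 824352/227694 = 2^4 * 31^1 * 137^(-1) = 496/137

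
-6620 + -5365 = -11985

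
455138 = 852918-397780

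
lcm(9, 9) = 9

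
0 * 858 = 0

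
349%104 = 37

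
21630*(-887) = -19185810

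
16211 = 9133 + 7078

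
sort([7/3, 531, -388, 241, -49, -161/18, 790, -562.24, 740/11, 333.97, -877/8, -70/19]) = [-562.24, -388, -877/8, -49, -161/18, -70/19, 7/3, 740/11, 241, 333.97, 531, 790]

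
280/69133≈0.00405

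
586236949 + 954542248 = 1540779197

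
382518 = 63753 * 6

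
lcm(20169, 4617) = 383211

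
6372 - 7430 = -1058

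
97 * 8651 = 839147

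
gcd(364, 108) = 4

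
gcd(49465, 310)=5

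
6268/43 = 145 + 33/43 ≈ 145.77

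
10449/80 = 130 + 49/80 ≈ 130.61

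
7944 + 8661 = 16605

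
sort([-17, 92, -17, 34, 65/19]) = [-17, -17, 65/19, 34, 92]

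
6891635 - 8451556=-1559921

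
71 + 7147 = 7218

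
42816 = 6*7136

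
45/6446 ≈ 0.00698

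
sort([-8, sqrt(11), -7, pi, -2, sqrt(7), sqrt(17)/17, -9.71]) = [-9.71, -8, -7, -2, sqrt(17)/17, sqrt(7), pi, sqrt(11)]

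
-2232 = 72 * (-31) 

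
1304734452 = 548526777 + 756207675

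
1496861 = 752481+744380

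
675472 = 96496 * 7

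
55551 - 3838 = 51713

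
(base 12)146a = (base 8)4522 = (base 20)5j6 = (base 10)2386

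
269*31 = 8339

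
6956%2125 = 581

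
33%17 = 16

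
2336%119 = 75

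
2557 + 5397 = 7954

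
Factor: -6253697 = -1*6253697^1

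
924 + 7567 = 8491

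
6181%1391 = 617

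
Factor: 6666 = 2^1 * 3^1 * 11^1 * 101^1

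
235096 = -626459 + 861555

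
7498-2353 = 5145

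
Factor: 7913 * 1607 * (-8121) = -1 * 3^1 * 41^1 * 193^1 * 1607^1 * 2707^1 = -103268187111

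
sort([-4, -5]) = [-5, -4]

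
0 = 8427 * 0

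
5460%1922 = 1616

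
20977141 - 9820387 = 11156754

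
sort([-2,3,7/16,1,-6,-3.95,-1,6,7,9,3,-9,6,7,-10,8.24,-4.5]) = [-10,-9,-6,-4.5,-3.95,-2,-1,7/16,1,3,3,6,6,7,7,8.24,9]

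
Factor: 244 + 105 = 349^1 = 349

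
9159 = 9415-256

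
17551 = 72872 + -55321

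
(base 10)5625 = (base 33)55f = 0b1010111111001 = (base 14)209b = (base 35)4kp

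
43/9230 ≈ 0.00466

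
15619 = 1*15619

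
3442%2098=1344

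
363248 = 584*622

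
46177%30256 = 15921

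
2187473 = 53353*41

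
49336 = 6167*8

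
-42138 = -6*7023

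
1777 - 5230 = -3453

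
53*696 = 36888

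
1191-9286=-8095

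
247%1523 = 247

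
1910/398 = 4+159/199 ≈ 4.80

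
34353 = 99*347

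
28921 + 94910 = 123831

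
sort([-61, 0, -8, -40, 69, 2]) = [-61, -40, -8, 0, 2, 69]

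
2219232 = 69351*32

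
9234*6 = 55404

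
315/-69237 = -5/1099 ≈ -0.00455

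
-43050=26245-69295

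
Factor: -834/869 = -1*2^1*3^1*11^(-1)*79^(-1)*139^1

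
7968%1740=1008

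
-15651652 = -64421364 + 48769712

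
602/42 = 43/3 ≈ 14.33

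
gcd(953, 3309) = 1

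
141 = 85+56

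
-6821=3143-9964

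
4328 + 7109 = 11437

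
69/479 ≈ 0.144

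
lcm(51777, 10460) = 1035540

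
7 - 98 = -91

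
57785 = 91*635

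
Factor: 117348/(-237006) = -1*2^1*3^(-3)*19^(-1)*127^1 = -254/513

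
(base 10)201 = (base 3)21110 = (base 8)311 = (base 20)a1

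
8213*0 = 0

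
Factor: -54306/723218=-1 * 3^2 * 7^1 * 839^(-1)=-63/839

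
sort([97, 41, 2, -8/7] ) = [-8/7, 2, 41, 97] 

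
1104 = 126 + 978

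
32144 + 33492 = 65636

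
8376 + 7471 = 15847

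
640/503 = 1 + 137/503 ≈ 1.27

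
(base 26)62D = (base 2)1000000011001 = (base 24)73H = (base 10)4121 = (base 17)E47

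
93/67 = 1 + 26/67 ≈ 1.39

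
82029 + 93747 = 175776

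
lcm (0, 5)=0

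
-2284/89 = -25 - 59/89 ≈ -25.66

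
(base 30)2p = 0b1010101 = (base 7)151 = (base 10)85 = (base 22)3j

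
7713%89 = 59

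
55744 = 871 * 64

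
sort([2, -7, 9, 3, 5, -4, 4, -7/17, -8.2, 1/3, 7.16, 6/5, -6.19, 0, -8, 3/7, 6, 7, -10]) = [-10, -8.2, -8, -7, -6.19, -4, -7/17, 0, 1/3, 3/7, 6/5, 2, 3, 4, 5, 6, 7, 7.16, 9]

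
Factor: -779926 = -1 * 2^1 * 7^1 * 17^1 * 29^1 * 113^1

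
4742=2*2371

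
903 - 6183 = -5280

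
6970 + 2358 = 9328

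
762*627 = 477774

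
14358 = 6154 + 8204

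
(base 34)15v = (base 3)1212021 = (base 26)205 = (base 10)1357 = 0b10101001101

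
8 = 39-31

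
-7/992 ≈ -0.00706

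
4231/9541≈0.443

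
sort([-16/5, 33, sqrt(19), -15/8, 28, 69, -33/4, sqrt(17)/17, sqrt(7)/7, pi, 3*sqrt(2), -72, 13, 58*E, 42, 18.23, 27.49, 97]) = [-72, -33/4, -16/5, -15/8, sqrt(17)/17, sqrt(7)/7, pi, 3*sqrt(2), sqrt(19), 13, 18.23, 27.49, 28, 33, 42, 69, 97, 58*E]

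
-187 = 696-883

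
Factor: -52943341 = -1 * 11^1 * 41^1 * 89^1 * 1319^1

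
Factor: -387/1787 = -1 * 3^2 * 43^1 * 1787^(-1)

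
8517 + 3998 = 12515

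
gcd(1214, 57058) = 1214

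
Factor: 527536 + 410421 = 41^1*22877^1 = 937957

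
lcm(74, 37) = 74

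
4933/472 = 10 + 213/472 ≈ 10.45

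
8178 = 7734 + 444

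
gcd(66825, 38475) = 2025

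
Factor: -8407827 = -1*3^3*137^1*2273^1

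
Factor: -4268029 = -1*4268029^1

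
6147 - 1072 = 5075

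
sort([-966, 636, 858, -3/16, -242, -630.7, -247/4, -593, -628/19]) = [-966, -630.7, -593, -242, -247/4, -628/19, -3/16, 636, 858]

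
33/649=3/59 ≈ 0.0508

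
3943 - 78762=-74819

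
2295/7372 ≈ 0.311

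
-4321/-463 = 9+154/463 ≈ 9.33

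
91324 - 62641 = 28683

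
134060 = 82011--52049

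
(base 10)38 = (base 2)100110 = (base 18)22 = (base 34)14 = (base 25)1d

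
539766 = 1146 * 471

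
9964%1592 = 412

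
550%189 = 172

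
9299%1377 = 1037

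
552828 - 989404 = -436576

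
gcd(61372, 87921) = 1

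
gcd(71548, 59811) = 1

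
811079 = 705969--105110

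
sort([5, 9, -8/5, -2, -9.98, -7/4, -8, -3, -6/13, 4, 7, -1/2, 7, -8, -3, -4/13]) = [-9.98, -8, -8, -3, -3, -2, -7/4, -8/5, -1/2, -6/13, -4/13, 4, 5, 7, 7, 9]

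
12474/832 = 14+413/416 ≈ 14.99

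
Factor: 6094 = 2^1*11^1*277^1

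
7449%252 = 141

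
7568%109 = 47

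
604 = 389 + 215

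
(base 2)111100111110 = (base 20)9f2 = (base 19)af7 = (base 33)3j8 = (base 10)3902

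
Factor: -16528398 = -1 * 2^1 * 3^1 * 23^1 * 119771^1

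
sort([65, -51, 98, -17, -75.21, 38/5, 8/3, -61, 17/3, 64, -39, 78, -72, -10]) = [-75.21, -72, -61, -51, -39, -17, -10, 8/3, 17/3, 38/5, 64, 65, 78, 98]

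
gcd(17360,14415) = 155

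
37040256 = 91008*407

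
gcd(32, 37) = 1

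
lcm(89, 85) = 7565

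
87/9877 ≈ 0.00881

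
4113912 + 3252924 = 7366836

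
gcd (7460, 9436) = 4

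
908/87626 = 454/43813 ≈ 0.0104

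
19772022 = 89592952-69820930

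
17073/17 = 1004 + 5/17 ≈ 1004.29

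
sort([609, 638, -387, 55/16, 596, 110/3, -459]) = [-459, -387, 55/16, 110/3, 596, 609, 638]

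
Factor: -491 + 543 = 2^2*13^1 = 52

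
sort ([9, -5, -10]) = [-10, -5, 9]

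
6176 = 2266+3910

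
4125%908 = 493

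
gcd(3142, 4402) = 2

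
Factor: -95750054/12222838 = -1 * 29^1 * 41^(-1) * 79^1 * 20897^1 * 149059^(-1) = -47875027/6111419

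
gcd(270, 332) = 2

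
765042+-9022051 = -8257009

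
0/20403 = 0 = 0.00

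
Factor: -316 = -1 * 2^2 * 79^1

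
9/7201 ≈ 0.00125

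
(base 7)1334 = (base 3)201002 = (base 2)1000000011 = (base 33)fk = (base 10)515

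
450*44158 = 19871100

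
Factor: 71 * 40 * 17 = 2^3 * 5^1 * 17^1 * 71^1 = 48280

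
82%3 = 1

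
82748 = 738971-656223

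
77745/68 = 1143+21/68 ≈ 1143.31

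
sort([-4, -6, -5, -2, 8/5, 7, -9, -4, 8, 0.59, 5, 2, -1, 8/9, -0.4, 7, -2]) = [-9, -6, -5, -4, -4, -2, -2, -1, -0.4, 0.59, 8/9, 8/5, 2, 5, 7, 7, 8]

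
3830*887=3397210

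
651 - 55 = 596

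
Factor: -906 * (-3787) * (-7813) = -1 * 2^1 * 3^1 * 7^1 * 13^1 * 151^1 * 541^1 * 601^1 = -26806574886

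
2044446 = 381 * 5366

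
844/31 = 27+7/31 ≈ 27.23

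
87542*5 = 437710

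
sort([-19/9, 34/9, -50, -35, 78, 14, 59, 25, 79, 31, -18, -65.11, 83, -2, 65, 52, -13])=[-65.11, -50, -35, -18, -13, -19/9, -2, 34/9, 14, 25, 31, 52, 59, 65, 78, 79, 83]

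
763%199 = 166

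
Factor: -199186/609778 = -1 * 163^1 * 499^(-1) = -163/499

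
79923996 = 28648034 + 51275962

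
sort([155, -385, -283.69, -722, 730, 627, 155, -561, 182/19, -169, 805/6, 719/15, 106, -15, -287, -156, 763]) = [-722, -561, -385, -287, -283.69, -169, -156, -15, 182/19, 719/15, 106, 805/6, 155, 155, 627, 730, 763]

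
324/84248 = 81/21062 ≈ 0.00385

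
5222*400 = 2088800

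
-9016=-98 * 92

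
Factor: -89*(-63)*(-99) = -1*3^4*7^1*11^1*89^1 = -555093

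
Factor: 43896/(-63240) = -1 * 5^(-1) * 17^(-1) * 59^1 = -59/85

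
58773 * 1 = 58773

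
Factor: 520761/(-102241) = -1*3^1*17^1*10211^1*102241^(-1)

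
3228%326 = 294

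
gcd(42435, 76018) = 1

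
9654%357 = 15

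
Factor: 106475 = 5^2*4259^1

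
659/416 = 1 + 243/416 ≈ 1.58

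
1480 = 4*370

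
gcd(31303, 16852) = 1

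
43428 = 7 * 6204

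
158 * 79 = 12482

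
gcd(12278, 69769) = 7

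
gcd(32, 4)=4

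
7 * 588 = 4116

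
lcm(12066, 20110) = 60330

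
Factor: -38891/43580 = -1*2^(-2)*5^(-1)*2179^(-1)*38891^1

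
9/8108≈0.00111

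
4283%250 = 33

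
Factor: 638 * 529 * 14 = 2^2 * 7^1 * 11^1 * 23^2 * 29^1 = 4725028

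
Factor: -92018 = -1 * 2^1 * 139^1 * 331^1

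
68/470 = 34/235 ≈ 0.145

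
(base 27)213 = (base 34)19q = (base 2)10111010000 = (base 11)1133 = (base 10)1488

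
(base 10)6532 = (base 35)5bm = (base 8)14604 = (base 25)ab7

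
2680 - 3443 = -763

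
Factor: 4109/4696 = 2^(-3) * 7^1 = 7/8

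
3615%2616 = 999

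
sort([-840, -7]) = [-840, -7]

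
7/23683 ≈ 0.000296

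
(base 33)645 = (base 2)1101000001111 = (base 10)6671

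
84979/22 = 3862 + 15/22 ≈ 3862.68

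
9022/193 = 46+144/193 ≈ 46.75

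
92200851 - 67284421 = 24916430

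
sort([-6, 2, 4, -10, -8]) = [-10, -8, -6, 2, 4]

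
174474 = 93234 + 81240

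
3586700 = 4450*806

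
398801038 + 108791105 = 507592143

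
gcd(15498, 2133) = 27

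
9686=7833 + 1853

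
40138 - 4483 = 35655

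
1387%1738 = 1387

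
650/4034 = 325/2017 ≈ 0.161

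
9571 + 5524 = 15095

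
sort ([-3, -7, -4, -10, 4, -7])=[-10, -7, -7, -4, -3, 4]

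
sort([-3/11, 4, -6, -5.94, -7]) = [-7, -6, -5.94, -3/11, 4]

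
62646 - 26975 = 35671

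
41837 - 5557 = 36280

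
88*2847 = 250536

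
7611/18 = 422+5/6 ≈ 422.83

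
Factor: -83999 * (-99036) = 2^2 * 3^3 * 7^1 * 19^1 * 131^1 * 4421^1 = 8318924964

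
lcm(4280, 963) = 38520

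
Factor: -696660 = -1 * 2^2 * 3^1 * 5^1 * 17^1 * 683^1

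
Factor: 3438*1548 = 2^3*3^4*43^1*191^1 = 5322024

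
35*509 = 17815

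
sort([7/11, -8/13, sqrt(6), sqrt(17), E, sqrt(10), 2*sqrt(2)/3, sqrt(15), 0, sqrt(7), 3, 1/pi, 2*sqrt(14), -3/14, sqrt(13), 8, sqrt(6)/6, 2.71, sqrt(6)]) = [-8/13, -3/14, 0, 1/pi, sqrt(6)/6, 7/11, 2*sqrt(2)/3, sqrt(6), sqrt(6), sqrt(7), 2.71, E, 3, sqrt(10), sqrt(13), sqrt(15), sqrt(17), 2*sqrt(14), 8]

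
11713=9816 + 1897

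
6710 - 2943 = 3767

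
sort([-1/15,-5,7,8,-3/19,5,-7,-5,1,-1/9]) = [-7,-5,-5,-3/19,-1/9,-1/15,1,5,7,8]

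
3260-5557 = -2297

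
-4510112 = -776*5812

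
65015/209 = 311 + 16/209 ≈ 311.08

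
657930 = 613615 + 44315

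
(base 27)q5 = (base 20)1f7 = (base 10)707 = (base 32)m3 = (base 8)1303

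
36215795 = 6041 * 5995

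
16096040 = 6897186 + 9198854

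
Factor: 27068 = 2^2*67^1*101^1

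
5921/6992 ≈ 0.847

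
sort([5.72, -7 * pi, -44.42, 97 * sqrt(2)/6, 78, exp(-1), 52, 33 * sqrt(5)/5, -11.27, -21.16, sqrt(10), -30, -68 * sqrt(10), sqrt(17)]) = [-68 * sqrt(10), -44.42, -30, -7 * pi, -21.16, -11.27, exp(-1), sqrt(10), sqrt(17), 5.72, 33 * sqrt(5)/5, 97 * sqrt(2)/6, 52, 78]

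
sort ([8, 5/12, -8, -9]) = [-9, -8, 5/12, 8]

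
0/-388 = 0 = 0.00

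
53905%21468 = 10969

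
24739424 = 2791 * 8864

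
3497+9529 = 13026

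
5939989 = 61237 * 97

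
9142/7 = 1306 = 1306.00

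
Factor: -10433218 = -1*2^1*401^1*13009^1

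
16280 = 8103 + 8177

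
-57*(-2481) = 141417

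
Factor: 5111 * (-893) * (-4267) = 17^1 * 19^2 * 47^1 * 251^1 * 269^1 = 19475112841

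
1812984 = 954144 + 858840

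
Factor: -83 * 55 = -1 * 5^1 * 11^1 * 83^1 = -4565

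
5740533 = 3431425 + 2309108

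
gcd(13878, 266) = 2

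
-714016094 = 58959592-772975686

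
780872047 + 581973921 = 1362845968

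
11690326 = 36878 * 317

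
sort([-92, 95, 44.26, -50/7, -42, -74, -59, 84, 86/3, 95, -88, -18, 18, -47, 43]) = [-92, -88, -74, -59, -47, -42, -18, -50/7, 18, 86/3, 43, 44.26, 84, 95, 95]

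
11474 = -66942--78416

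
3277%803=65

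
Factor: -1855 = -1*5^1*7^1*53^1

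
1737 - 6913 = -5176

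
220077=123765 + 96312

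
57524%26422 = 4680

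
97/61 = 1 + 36/61 ≈ 1.59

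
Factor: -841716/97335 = -1*2^2*3^(-1)*5^(-1)*7^(-1)*227^1 = -908/105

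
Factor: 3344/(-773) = -1*2^4*11^1*19^1*773^(-1)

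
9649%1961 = 1805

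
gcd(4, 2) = 2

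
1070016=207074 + 862942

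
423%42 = 3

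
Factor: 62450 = 2^1*5^2*1249^1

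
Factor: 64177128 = 2^3 * 3^2 * 891349^1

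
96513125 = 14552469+81960656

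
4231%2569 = 1662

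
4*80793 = 323172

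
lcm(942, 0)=0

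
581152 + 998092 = 1579244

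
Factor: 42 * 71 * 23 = 2^1 * 3^1 * 7^1 * 23^1 * 71^1 = 68586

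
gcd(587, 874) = 1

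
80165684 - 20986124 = 59179560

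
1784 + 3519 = 5303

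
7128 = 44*162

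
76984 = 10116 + 66868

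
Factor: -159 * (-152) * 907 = 2^3 * 3^1 * 19^1 * 53^1 * 907^1 = 21920376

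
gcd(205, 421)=1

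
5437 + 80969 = 86406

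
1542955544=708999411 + 833956133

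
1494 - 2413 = -919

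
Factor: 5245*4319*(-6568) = -1*2^3*5^1*7^1*617^1*821^1*1049^1 = -148785922040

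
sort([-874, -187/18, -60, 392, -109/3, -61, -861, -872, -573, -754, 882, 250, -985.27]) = [-985.27, -874, -872, -861, -754, -573, -61, -60, -109/3, -187/18, 250, 392, 882]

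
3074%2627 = 447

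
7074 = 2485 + 4589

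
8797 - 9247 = -450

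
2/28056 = 1/14028 ≈ 0.0000713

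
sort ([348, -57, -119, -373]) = [-373, -119, -57, 348]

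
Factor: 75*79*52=2^2*3^1*5^2*13^1*79^1=308100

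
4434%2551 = 1883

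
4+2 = 6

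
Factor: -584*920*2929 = -1*2^6*5^1*23^1*29^1*73^1*101^1 = -1573693120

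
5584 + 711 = 6295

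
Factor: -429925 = -1 * 5^2 * 29^1 * 593^1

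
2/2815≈0.000710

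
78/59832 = 13/9972 ≈ 0.00130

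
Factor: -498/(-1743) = 2^1*7^(-1) = 2/7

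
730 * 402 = 293460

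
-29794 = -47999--18205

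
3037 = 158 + 2879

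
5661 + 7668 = 13329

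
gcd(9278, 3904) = 2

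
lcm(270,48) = 2160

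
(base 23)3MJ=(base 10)2112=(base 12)1280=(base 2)100001000000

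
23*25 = 575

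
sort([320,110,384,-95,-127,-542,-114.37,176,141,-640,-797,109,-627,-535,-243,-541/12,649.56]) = [-797,-640,-627,-542,-535,-243,-127,-114.37,-95,-541/12,109,110,141,176,320,384,649.56]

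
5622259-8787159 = -3164900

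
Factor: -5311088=-1 * 2^4 * 331943^1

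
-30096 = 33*(-912)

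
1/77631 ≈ 0.0000129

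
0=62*0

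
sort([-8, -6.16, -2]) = [-8, -6.16, -2]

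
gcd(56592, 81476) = 4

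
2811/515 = 5 + 236/515 ≈ 5.46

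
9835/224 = 1405/32 ≈ 43.91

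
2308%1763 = 545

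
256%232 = 24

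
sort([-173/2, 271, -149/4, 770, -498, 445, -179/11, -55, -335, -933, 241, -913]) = [-933, -913, -498, -335, -173/2, -55, -149/4, -179/11, 241, 271, 445, 770]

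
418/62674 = 209/31337 ≈ 0.00667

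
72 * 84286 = 6068592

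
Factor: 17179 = 41^1*419^1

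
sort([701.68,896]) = [701.68,896]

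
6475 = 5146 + 1329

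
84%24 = 12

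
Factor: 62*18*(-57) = -1*2^2*3^3*19^1*31^1 = -63612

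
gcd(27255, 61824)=69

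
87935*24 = 2110440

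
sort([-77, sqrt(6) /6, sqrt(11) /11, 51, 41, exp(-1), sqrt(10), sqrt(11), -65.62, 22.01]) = [-77, -65.62, sqrt(11) /11, exp(-1), sqrt(6) /6, sqrt(10), sqrt(11), 22.01, 41, 51]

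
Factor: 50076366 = 2^1 * 3^1 * 419^1 * 19919^1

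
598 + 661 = 1259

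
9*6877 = 61893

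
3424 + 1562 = 4986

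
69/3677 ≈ 0.0188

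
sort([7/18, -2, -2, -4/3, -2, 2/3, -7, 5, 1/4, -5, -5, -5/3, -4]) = [-7, -5, -5, -4, -2, -2, -2, -5/3, -4/3, 1/4, 7/18, 2/3, 5]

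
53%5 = 3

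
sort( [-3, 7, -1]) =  [-3, -1, 7]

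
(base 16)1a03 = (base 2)1101000000011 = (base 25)ag9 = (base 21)f22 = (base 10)6659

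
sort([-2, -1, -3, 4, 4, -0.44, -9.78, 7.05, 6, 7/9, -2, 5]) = [-9.78, -3, -2, -2, -1, -0.44, 7/9, 4, 4, 5, 6, 7.05]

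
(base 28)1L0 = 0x55C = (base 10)1372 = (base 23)2DF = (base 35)147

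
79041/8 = 9880 + 1/8 ≈ 9880.13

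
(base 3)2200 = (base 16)48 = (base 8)110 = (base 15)4c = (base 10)72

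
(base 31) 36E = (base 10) 3083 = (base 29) 3J9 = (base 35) 2I3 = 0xC0B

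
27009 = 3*9003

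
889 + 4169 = 5058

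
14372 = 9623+4749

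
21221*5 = 106105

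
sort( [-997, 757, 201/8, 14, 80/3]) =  [-997, 14, 201/8, 80/3, 757]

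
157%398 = 157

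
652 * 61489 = 40090828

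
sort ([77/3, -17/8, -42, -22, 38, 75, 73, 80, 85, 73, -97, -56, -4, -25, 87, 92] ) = [-97, -56, -42, -25, -22, -4, -17/8, 77/3, 38, 73, 73, 75, 80, 85, 87, 92] 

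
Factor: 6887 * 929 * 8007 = 3^1 * 17^1 * 71^1 * 97^1 * 157^1 * 929^1 = 51228970161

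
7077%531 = 174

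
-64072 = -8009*8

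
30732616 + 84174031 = 114906647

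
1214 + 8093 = 9307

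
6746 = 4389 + 2357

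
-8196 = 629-8825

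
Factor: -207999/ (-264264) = 2^ (-3) * 3^1 * 7^ (-1) * 13^ (-1) * 191^1 = 573/728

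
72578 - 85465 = -12887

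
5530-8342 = -2812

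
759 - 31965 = -31206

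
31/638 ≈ 0.0486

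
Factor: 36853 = 137^1*269^1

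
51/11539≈0.00442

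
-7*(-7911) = 55377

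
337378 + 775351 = 1112729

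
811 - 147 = 664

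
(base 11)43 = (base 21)25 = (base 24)1n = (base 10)47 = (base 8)57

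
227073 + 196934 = 424007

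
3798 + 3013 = 6811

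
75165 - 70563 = 4602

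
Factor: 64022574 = 2^1 * 3^1 * 7^1 * 11^1 * 138577^1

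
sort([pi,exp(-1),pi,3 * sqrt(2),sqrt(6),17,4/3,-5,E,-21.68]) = [-21.68,-5,exp(-1),4/3,sqrt(6),E,pi,pi,3 * sqrt(2),17]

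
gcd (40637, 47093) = 1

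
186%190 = 186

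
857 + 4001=4858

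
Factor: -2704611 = -1*3^1*7^1*13^1*9907^1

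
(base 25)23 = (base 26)21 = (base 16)35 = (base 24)25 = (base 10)53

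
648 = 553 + 95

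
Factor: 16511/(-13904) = -1*2^(-4)*19^1 = -19/16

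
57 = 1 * 57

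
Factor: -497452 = -1*2^2*124363^1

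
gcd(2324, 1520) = 4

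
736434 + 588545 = 1324979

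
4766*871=4151186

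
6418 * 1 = 6418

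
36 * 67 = 2412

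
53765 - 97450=-43685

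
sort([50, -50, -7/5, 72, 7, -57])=[-57, -50, -7/5, 7, 50, 72]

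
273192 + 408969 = 682161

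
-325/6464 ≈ -0.0503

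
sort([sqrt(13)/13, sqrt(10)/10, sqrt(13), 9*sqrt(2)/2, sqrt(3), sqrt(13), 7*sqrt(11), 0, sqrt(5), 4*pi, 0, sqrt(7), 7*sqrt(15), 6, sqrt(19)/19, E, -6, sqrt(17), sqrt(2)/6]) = [-6, 0, 0, sqrt(19)/19, sqrt(2)/6, sqrt(13)/13, sqrt(10)/10, sqrt(3), sqrt(5), sqrt(7), E, sqrt(13), sqrt(13), sqrt(17), 6, 9*sqrt(2)/2, 4*pi, 7*sqrt(11), 7*sqrt(15)]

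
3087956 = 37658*82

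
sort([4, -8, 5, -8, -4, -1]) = [-8, -8, -4, -1, 4, 5]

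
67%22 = 1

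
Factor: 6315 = 3^1 * 5^1 * 421^1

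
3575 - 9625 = -6050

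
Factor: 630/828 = 2^(-1)*5^1*7^1*23^(-1) = 35/46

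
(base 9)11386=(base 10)7611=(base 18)158f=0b1110110111011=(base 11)579a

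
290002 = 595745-305743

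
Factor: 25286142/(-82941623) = -1*2^1*3^1*7^1*17^(-1)*31^1*19421^1*4878919^(-1)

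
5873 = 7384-1511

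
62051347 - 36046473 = 26004874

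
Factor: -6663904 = -1*2^5*13^1*83^1*193^1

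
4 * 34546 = 138184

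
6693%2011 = 660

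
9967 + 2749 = 12716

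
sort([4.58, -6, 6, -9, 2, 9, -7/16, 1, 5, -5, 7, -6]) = [-9, -6, -6, -5, -7/16, 1, 2, 4.58, 5, 6, 7, 9]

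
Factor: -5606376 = -1 * 2^3 * 3^1 * 233599^1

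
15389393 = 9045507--6343886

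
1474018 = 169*8722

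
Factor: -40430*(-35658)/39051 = 2^2*5^1*7^1*13^1*283^1*311^1*4339^ (-1) = 160183660/4339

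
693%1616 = 693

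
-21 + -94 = -115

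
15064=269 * 56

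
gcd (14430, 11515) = 5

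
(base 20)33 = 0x3f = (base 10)63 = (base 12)53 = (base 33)1u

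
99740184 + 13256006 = 112996190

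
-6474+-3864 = -10338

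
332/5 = 66 + 2/5 = 66.40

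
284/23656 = 71/5914 ≈ 0.0120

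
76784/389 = 197 + 151/389 ≈ 197.39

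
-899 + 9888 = 8989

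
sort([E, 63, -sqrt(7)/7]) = [-sqrt(7)/7, E, 63]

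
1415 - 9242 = -7827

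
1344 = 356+988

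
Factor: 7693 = 7^2*157^1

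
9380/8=2345/2=1172.50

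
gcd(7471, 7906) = 1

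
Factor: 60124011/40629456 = 2^(-4)*3^(-1)*7^(-1)*17^(-1)*499^1*2371^(-1)*40163^1 = 20041337/13543152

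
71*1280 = 90880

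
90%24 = 18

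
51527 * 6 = 309162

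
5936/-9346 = -2968/4673 ≈ -0.635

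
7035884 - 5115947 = 1919937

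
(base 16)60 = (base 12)80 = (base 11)88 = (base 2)1100000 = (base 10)96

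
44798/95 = 471 + 53/95 ≈ 471.56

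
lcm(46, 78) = 1794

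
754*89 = 67106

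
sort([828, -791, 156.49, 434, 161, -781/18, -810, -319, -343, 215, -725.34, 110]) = [-810, -791, -725.34, -343, -319, -781/18, 110, 156.49, 161, 215, 434, 828]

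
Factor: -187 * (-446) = 2^1 * 11^1 * 17^1 * 223^1 = 83402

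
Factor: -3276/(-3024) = 2^(-2)*3^(-1)*13^1 = 13/12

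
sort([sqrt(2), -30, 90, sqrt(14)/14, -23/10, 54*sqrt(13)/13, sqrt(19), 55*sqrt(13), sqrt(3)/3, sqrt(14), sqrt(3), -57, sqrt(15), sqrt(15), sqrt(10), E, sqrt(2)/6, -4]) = [-57, -30, -4, -23/10, sqrt(2)/6, sqrt(14)/14, sqrt(3)/3, sqrt(2), sqrt(3), E, sqrt(10), sqrt(14), sqrt(15), sqrt(15), sqrt(19), 54*sqrt(13)/13, 90, 55*sqrt(13)]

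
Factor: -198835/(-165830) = 2^(-1) * 13^1 * 19^1 * 103^(-1) = 247/206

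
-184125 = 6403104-6587229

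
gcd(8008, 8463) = 91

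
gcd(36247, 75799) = 1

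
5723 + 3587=9310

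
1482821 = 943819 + 539002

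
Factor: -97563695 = -1 * 5^1 * 2069^1 * 9431^1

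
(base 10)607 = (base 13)379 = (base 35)hc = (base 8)1137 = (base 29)kr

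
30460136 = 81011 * 376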